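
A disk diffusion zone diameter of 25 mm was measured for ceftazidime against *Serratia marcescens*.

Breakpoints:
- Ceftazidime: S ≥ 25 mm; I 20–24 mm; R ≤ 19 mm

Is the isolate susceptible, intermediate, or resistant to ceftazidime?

Ceftazidime 25 mm: ≥ 25 mm ⇒ Susceptible

S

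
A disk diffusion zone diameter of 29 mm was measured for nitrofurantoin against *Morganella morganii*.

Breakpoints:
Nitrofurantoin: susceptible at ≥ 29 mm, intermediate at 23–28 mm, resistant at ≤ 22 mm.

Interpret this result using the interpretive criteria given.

Susceptible

Nitrofurantoin 29 mm: ≥ 29 mm — S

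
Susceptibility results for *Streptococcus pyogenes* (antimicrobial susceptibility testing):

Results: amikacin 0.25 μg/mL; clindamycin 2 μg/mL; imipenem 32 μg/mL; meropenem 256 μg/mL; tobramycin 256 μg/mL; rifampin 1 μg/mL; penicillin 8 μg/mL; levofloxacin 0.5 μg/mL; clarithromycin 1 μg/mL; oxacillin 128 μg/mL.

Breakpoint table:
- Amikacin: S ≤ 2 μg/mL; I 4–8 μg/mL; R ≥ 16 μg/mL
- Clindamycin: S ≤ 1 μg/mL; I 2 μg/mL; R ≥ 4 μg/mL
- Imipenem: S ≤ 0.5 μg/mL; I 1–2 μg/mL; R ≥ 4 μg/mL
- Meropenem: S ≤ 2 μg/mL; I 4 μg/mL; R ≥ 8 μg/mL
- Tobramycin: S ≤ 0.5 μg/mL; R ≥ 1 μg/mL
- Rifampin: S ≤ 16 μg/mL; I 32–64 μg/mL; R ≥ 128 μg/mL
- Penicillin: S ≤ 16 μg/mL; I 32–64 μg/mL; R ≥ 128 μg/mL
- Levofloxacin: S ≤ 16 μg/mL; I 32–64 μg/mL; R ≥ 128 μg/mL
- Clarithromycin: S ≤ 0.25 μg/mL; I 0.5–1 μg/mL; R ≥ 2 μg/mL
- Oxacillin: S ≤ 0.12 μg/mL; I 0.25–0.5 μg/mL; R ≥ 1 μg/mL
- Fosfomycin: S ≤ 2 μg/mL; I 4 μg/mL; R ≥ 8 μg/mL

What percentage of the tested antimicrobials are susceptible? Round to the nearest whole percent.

Amikacin (0.25 μg/mL) ≤ 2 μg/mL — Susceptible
Clindamycin 2 μg/mL: = 2 μg/mL → Intermediate
Imipenem 32 μg/mL: ≥ 4 μg/mL — R
Meropenem 256 μg/mL: ≥ 8 μg/mL → R
Tobramycin 256 μg/mL: ≥ 1 μg/mL → Resistant
Rifampin: 1 μg/mL is ≤ 16 μg/mL ⇒ susceptible
Penicillin 8 μg/mL: ≤ 16 μg/mL ⇒ susceptible
Levofloxacin (0.5 μg/mL) ≤ 16 μg/mL ⇒ Susceptible
Clarithromycin 1 μg/mL: in 0.5–1 μg/mL — intermediate
Oxacillin (128 μg/mL) ≥ 1 μg/mL ⇒ resistant
Susceptible: 4/10

40%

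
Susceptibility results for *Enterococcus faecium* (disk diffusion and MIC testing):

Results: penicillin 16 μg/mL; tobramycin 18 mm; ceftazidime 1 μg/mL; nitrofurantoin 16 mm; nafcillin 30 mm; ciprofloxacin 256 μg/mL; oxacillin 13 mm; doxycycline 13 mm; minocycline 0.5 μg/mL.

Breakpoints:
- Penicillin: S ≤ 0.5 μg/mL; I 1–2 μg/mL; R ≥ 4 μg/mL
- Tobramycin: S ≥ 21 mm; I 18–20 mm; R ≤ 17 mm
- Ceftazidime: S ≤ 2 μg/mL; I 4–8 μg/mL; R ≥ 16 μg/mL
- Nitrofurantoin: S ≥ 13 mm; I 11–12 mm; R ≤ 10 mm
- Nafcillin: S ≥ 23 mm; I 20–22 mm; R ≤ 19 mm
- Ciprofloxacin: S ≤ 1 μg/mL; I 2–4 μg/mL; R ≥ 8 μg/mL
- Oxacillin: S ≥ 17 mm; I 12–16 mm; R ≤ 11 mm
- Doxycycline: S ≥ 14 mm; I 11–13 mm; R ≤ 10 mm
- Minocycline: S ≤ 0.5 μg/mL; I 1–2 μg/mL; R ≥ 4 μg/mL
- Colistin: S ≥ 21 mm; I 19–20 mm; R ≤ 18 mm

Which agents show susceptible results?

ceftazidime, nitrofurantoin, nafcillin, minocycline

Penicillin 16 μg/mL: ≥ 4 μg/mL ⇒ Resistant
Tobramycin (18 mm) in 18–20 mm → intermediate
Ceftazidime (1 μg/mL) ≤ 2 μg/mL → S
Nitrofurantoin: 16 mm is ≥ 13 mm ⇒ S
Nafcillin (30 mm) ≥ 23 mm ⇒ S
Ciprofloxacin: 256 μg/mL is ≥ 8 μg/mL → R
Oxacillin (13 mm) in 12–16 mm → Intermediate
Doxycycline: 13 mm is in 11–13 mm → I
Minocycline 0.5 μg/mL: ≤ 0.5 μg/mL — susceptible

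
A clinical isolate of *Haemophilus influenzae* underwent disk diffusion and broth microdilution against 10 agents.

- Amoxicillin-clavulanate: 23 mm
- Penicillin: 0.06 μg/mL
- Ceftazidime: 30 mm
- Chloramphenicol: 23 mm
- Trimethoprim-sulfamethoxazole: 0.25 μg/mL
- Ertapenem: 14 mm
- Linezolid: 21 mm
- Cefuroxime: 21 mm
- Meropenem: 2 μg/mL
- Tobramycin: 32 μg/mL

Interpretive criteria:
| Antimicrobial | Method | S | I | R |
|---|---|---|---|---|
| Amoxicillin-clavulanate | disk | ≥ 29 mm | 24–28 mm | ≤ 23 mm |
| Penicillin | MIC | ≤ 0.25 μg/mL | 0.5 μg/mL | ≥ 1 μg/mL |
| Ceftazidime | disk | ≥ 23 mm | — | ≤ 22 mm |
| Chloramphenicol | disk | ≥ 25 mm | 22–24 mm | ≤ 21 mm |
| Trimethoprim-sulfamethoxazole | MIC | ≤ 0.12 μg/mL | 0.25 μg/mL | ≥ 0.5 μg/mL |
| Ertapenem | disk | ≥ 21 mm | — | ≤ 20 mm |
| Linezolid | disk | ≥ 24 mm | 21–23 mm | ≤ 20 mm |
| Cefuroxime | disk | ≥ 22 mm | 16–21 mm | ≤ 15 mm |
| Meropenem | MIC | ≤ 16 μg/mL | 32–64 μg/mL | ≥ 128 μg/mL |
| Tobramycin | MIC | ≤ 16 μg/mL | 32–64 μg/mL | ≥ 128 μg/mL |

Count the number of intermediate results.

Amoxicillin-clavulanate (23 mm) ≤ 23 mm → resistant
Penicillin 0.06 μg/mL: ≤ 0.25 μg/mL ⇒ Susceptible
Ceftazidime 30 mm: ≥ 23 mm — S
Chloramphenicol: 23 mm is in 22–24 mm — intermediate
Trimethoprim-sulfamethoxazole 0.25 μg/mL: = 0.25 μg/mL ⇒ I
Ertapenem (14 mm) ≤ 20 mm — R
Linezolid 21 mm: in 21–23 mm → intermediate
Cefuroxime (21 mm) in 16–21 mm — I
Meropenem: 2 μg/mL is ≤ 16 μg/mL → susceptible
Tobramycin 32 μg/mL: in 32–64 μg/mL — I
Intermediate: 5

5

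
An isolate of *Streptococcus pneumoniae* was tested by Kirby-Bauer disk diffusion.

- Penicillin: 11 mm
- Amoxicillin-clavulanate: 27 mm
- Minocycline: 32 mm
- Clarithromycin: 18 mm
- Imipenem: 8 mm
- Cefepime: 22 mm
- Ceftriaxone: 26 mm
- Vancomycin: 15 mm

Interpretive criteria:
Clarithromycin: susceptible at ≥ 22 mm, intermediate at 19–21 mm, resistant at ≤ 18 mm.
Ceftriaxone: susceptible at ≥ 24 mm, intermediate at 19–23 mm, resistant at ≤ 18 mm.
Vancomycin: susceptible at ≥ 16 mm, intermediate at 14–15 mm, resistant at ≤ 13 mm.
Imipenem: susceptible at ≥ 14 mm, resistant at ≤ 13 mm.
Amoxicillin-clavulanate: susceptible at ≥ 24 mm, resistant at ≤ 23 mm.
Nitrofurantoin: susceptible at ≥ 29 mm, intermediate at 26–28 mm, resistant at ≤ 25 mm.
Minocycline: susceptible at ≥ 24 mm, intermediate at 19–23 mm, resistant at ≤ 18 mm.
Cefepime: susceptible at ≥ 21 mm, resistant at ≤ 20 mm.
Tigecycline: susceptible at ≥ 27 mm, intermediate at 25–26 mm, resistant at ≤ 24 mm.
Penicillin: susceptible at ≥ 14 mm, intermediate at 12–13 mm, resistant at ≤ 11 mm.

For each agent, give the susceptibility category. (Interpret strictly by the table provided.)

Penicillin 11 mm: ≤ 11 mm ⇒ resistant
Amoxicillin-clavulanate 27 mm: ≥ 24 mm ⇒ susceptible
Minocycline 32 mm: ≥ 24 mm ⇒ susceptible
Clarithromycin (18 mm) ≤ 18 mm → resistant
Imipenem 8 mm: ≤ 13 mm — Resistant
Cefepime (22 mm) ≥ 21 mm — S
Ceftriaxone: 26 mm is ≥ 24 mm → Susceptible
Vancomycin 15 mm: in 14–15 mm → intermediate

R, S, S, R, R, S, S, I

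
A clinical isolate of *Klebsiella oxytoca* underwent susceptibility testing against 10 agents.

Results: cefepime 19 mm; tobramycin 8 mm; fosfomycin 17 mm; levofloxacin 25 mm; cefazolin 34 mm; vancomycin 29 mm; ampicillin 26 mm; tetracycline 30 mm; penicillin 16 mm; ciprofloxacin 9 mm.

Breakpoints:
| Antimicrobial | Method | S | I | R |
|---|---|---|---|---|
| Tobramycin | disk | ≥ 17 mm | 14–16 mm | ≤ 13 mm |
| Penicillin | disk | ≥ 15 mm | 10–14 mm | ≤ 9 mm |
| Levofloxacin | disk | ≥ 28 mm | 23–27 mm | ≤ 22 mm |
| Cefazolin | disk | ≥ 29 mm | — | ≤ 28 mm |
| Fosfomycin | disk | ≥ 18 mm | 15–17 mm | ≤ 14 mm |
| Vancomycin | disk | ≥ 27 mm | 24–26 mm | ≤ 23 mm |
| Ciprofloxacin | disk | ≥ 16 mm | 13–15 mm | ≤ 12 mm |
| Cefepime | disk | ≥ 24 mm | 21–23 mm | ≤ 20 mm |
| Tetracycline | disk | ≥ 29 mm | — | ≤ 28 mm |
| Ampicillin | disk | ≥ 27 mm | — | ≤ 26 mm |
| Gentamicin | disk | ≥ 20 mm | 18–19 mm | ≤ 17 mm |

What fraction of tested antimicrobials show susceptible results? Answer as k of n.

4 of 10

Cefepime: 19 mm is ≤ 20 mm ⇒ Resistant
Tobramycin 8 mm: ≤ 13 mm — R
Fosfomycin: 17 mm is in 15–17 mm ⇒ I
Levofloxacin (25 mm) in 23–27 mm ⇒ I
Cefazolin (34 mm) ≥ 29 mm ⇒ susceptible
Vancomycin 29 mm: ≥ 27 mm → susceptible
Ampicillin 26 mm: ≤ 26 mm — R
Tetracycline 30 mm: ≥ 29 mm ⇒ susceptible
Penicillin 16 mm: ≥ 15 mm ⇒ S
Ciprofloxacin 9 mm: ≤ 12 mm → resistant
Susceptible: 4/10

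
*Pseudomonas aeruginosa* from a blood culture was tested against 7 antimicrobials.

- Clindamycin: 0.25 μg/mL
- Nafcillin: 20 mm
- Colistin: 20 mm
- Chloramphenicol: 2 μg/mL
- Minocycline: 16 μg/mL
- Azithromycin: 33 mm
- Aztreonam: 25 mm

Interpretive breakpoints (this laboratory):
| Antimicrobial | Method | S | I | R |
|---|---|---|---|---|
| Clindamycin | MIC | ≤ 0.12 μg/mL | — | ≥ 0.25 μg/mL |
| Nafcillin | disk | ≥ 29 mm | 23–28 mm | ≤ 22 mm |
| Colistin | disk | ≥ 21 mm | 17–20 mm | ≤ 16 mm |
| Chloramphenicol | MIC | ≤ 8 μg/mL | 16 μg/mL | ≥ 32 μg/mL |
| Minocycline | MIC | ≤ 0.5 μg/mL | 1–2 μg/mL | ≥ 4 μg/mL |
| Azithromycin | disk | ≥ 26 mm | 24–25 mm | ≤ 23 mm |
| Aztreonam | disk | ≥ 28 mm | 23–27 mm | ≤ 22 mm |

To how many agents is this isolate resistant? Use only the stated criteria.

Clindamycin: 0.25 μg/mL is ≥ 0.25 μg/mL → Resistant
Nafcillin: 20 mm is ≤ 22 mm — resistant
Colistin 20 mm: in 17–20 mm → Intermediate
Chloramphenicol: 2 μg/mL is ≤ 8 μg/mL — S
Minocycline: 16 μg/mL is ≥ 4 μg/mL ⇒ R
Azithromycin (33 mm) ≥ 26 mm ⇒ S
Aztreonam (25 mm) in 23–27 mm ⇒ I
Resistant: 3

3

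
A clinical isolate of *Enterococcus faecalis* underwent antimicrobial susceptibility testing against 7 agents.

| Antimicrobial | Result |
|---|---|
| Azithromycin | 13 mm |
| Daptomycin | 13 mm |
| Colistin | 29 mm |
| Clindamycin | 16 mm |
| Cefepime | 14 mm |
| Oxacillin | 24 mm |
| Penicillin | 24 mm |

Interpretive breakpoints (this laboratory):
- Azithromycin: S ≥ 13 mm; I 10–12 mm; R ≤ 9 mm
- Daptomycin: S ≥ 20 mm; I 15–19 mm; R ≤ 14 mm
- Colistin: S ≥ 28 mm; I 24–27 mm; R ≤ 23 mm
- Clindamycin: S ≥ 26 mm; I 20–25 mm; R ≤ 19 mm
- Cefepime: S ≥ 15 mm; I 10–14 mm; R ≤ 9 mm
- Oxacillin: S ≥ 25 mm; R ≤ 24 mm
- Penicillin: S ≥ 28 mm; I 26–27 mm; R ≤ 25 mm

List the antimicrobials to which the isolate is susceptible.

Azithromycin 13 mm: ≥ 13 mm ⇒ susceptible
Daptomycin: 13 mm is ≤ 14 mm → R
Colistin (29 mm) ≥ 28 mm → Susceptible
Clindamycin 16 mm: ≤ 19 mm ⇒ R
Cefepime (14 mm) in 10–14 mm — intermediate
Oxacillin (24 mm) ≤ 24 mm → R
Penicillin 24 mm: ≤ 25 mm ⇒ Resistant

azithromycin, colistin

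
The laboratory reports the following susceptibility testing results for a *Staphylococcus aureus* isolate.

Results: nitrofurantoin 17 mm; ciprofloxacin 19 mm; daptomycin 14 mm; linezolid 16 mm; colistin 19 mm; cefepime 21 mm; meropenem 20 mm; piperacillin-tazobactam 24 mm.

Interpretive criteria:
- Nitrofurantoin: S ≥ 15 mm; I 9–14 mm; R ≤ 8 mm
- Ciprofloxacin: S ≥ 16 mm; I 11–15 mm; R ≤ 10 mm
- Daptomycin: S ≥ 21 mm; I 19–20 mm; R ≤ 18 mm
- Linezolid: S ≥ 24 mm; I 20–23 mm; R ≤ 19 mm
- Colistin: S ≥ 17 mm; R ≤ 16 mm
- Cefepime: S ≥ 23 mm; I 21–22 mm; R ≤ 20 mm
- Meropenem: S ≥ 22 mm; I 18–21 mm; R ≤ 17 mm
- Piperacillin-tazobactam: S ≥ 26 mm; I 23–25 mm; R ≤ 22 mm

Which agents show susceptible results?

Nitrofurantoin (17 mm) ≥ 15 mm ⇒ susceptible
Ciprofloxacin 19 mm: ≥ 16 mm → susceptible
Daptomycin: 14 mm is ≤ 18 mm — resistant
Linezolid 16 mm: ≤ 19 mm → resistant
Colistin: 19 mm is ≥ 17 mm — Susceptible
Cefepime (21 mm) in 21–22 mm — I
Meropenem (20 mm) in 18–21 mm ⇒ intermediate
Piperacillin-tazobactam: 24 mm is in 23–25 mm ⇒ Intermediate

nitrofurantoin, ciprofloxacin, colistin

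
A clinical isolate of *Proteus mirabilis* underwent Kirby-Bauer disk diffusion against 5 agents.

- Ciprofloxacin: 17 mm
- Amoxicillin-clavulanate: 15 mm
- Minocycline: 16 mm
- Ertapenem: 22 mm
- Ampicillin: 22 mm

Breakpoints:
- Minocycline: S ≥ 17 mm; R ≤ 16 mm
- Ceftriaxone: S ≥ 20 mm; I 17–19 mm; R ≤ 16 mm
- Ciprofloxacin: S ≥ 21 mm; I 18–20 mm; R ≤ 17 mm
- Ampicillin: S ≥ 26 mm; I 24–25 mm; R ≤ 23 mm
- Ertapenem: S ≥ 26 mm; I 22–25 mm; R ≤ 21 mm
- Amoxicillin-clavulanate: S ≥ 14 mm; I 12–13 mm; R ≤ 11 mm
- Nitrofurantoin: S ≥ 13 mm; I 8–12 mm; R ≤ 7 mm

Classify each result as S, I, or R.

Ciprofloxacin 17 mm: ≤ 17 mm ⇒ resistant
Amoxicillin-clavulanate 15 mm: ≥ 14 mm ⇒ Susceptible
Minocycline: 16 mm is ≤ 16 mm — resistant
Ertapenem (22 mm) in 22–25 mm — intermediate
Ampicillin 22 mm: ≤ 23 mm → resistant

R, S, R, I, R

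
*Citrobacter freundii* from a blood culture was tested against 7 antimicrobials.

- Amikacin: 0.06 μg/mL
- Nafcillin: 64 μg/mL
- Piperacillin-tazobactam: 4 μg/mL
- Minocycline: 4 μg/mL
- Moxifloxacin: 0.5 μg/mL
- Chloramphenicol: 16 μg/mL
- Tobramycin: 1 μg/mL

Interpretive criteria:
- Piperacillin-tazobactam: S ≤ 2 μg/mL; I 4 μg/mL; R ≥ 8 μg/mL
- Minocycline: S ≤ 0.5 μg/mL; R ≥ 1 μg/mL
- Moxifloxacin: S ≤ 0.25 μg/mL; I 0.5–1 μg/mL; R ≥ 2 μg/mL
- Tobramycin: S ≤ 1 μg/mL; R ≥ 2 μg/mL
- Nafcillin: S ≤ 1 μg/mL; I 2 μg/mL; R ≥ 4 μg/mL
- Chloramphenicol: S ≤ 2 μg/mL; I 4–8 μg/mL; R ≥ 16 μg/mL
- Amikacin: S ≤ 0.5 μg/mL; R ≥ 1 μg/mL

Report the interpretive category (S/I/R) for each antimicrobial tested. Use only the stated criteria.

Amikacin 0.06 μg/mL: ≤ 0.5 μg/mL — susceptible
Nafcillin 64 μg/mL: ≥ 4 μg/mL ⇒ Resistant
Piperacillin-tazobactam 4 μg/mL: = 4 μg/mL — Intermediate
Minocycline 4 μg/mL: ≥ 1 μg/mL ⇒ Resistant
Moxifloxacin (0.5 μg/mL) in 0.5–1 μg/mL ⇒ Intermediate
Chloramphenicol: 16 μg/mL is ≥ 16 μg/mL → resistant
Tobramycin 1 μg/mL: ≤ 1 μg/mL — S

S, R, I, R, I, R, S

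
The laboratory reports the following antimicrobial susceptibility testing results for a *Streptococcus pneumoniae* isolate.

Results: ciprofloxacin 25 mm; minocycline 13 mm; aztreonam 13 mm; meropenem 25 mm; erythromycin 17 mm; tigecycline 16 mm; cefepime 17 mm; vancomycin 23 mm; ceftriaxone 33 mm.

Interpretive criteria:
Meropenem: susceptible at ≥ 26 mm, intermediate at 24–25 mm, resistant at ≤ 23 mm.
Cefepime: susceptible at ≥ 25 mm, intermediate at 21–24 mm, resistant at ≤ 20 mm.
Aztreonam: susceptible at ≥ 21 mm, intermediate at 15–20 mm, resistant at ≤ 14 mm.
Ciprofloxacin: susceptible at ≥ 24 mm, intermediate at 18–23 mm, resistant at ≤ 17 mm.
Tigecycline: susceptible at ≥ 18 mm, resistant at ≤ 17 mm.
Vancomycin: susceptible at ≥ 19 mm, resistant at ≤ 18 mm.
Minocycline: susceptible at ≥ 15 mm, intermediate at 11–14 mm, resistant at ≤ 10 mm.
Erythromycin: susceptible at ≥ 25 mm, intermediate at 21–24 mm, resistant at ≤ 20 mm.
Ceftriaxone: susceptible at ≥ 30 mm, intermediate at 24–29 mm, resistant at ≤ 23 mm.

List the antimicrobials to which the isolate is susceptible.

Ciprofloxacin: 25 mm is ≥ 24 mm → S
Minocycline: 13 mm is in 11–14 mm → Intermediate
Aztreonam: 13 mm is ≤ 14 mm ⇒ resistant
Meropenem 25 mm: in 24–25 mm — Intermediate
Erythromycin (17 mm) ≤ 20 mm ⇒ Resistant
Tigecycline (16 mm) ≤ 17 mm ⇒ R
Cefepime: 17 mm is ≤ 20 mm → Resistant
Vancomycin 23 mm: ≥ 19 mm — susceptible
Ceftriaxone: 33 mm is ≥ 30 mm ⇒ susceptible

ciprofloxacin, vancomycin, ceftriaxone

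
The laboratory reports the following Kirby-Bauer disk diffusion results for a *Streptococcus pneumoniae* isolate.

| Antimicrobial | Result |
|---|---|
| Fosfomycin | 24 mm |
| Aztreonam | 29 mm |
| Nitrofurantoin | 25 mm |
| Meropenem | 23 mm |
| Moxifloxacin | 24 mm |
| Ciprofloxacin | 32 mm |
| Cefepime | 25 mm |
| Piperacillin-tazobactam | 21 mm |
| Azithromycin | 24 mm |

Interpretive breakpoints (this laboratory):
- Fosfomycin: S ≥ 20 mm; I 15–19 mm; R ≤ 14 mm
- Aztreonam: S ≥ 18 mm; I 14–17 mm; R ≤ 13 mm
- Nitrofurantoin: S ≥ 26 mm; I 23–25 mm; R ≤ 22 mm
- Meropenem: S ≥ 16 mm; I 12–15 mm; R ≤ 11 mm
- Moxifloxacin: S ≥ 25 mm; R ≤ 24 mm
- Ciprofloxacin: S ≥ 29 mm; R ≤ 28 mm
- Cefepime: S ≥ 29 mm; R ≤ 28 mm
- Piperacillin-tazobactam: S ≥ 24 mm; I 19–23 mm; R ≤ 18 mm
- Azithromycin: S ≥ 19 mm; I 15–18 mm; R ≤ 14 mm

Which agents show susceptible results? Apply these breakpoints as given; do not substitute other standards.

fosfomycin, aztreonam, meropenem, ciprofloxacin, azithromycin

Fosfomycin 24 mm: ≥ 20 mm — S
Aztreonam (29 mm) ≥ 18 mm — susceptible
Nitrofurantoin: 25 mm is in 23–25 mm ⇒ intermediate
Meropenem: 23 mm is ≥ 16 mm → susceptible
Moxifloxacin: 24 mm is ≤ 24 mm — Resistant
Ciprofloxacin (32 mm) ≥ 29 mm → Susceptible
Cefepime: 25 mm is ≤ 28 mm ⇒ resistant
Piperacillin-tazobactam: 21 mm is in 19–23 mm ⇒ intermediate
Azithromycin (24 mm) ≥ 19 mm ⇒ susceptible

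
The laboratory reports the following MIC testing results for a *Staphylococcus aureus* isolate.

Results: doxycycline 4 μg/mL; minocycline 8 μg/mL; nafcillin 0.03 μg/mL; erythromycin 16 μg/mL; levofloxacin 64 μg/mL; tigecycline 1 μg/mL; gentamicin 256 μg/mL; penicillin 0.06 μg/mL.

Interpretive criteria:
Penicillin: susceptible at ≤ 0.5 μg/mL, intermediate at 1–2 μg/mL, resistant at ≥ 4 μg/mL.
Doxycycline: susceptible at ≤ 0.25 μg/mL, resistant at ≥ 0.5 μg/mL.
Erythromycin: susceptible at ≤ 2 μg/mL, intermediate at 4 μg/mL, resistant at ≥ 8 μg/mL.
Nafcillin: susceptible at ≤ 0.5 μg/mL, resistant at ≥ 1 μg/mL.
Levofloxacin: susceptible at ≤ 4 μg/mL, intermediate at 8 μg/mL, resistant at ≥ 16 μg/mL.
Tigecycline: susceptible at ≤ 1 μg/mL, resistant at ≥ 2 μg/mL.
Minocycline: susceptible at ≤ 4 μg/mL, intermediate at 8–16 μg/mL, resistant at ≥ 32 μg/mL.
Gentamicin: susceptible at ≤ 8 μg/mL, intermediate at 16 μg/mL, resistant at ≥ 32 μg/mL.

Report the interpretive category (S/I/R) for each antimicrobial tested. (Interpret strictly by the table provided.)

Doxycycline (4 μg/mL) ≥ 0.5 μg/mL ⇒ Resistant
Minocycline: 8 μg/mL is in 8–16 μg/mL → intermediate
Nafcillin 0.03 μg/mL: ≤ 0.5 μg/mL — Susceptible
Erythromycin (16 μg/mL) ≥ 8 μg/mL — R
Levofloxacin (64 μg/mL) ≥ 16 μg/mL → R
Tigecycline 1 μg/mL: ≤ 1 μg/mL → Susceptible
Gentamicin: 256 μg/mL is ≥ 32 μg/mL — R
Penicillin 0.06 μg/mL: ≤ 0.5 μg/mL — S

R, I, S, R, R, S, R, S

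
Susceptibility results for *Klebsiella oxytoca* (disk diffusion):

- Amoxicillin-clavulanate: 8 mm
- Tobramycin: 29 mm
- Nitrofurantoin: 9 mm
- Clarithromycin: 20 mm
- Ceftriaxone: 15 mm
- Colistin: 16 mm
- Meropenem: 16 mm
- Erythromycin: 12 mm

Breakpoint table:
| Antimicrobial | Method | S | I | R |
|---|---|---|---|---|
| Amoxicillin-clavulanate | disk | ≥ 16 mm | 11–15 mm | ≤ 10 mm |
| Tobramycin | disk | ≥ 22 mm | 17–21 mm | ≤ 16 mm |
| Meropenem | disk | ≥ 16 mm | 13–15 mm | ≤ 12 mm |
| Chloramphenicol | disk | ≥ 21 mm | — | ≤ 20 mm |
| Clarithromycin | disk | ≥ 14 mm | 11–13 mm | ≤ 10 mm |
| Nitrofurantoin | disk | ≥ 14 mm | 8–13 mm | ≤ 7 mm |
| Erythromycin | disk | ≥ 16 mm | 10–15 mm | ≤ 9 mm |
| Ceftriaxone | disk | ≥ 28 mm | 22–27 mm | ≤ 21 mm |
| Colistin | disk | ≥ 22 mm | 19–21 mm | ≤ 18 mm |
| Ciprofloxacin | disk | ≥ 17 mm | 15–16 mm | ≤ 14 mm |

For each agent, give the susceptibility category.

R, S, I, S, R, R, S, I

Amoxicillin-clavulanate 8 mm: ≤ 10 mm ⇒ resistant
Tobramycin 29 mm: ≥ 22 mm ⇒ susceptible
Nitrofurantoin 9 mm: in 8–13 mm — intermediate
Clarithromycin (20 mm) ≥ 14 mm ⇒ susceptible
Ceftriaxone (15 mm) ≤ 21 mm — R
Colistin (16 mm) ≤ 18 mm ⇒ resistant
Meropenem (16 mm) ≥ 16 mm ⇒ S
Erythromycin 12 mm: in 10–15 mm — I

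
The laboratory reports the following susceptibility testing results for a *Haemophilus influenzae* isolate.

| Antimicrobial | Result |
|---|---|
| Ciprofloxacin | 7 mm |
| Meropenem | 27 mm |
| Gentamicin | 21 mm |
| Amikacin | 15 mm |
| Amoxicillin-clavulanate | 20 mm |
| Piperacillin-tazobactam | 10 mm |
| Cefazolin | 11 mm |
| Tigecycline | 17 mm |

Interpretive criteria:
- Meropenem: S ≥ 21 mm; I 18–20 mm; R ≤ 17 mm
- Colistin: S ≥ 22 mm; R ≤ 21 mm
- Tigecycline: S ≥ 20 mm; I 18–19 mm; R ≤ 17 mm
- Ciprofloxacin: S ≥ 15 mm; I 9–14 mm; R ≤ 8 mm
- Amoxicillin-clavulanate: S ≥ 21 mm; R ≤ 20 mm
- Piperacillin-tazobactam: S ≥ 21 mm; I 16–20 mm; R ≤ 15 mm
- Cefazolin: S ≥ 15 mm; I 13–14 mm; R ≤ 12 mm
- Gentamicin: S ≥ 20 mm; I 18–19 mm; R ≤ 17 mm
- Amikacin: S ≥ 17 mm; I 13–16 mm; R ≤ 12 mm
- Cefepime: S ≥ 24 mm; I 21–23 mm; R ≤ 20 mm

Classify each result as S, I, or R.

Ciprofloxacin (7 mm) ≤ 8 mm ⇒ resistant
Meropenem: 27 mm is ≥ 21 mm — S
Gentamicin (21 mm) ≥ 20 mm — susceptible
Amikacin: 15 mm is in 13–16 mm → Intermediate
Amoxicillin-clavulanate 20 mm: ≤ 20 mm — resistant
Piperacillin-tazobactam (10 mm) ≤ 15 mm → Resistant
Cefazolin: 11 mm is ≤ 12 mm → Resistant
Tigecycline (17 mm) ≤ 17 mm → R

R, S, S, I, R, R, R, R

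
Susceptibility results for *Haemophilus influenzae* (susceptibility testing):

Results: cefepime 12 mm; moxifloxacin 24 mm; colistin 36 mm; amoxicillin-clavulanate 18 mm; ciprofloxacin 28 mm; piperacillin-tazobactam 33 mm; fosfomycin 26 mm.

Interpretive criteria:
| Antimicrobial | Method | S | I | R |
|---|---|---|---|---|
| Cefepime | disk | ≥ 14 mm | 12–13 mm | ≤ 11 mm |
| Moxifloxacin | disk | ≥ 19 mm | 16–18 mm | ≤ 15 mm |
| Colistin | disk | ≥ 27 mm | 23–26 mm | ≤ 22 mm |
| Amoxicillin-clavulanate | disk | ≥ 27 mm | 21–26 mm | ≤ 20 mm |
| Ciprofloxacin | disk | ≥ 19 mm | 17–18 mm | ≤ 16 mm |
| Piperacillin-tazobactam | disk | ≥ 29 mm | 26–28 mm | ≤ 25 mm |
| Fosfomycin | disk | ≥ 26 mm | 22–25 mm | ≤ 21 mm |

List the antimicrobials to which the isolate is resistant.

Cefepime 12 mm: in 12–13 mm ⇒ I
Moxifloxacin: 24 mm is ≥ 19 mm — S
Colistin (36 mm) ≥ 27 mm ⇒ susceptible
Amoxicillin-clavulanate: 18 mm is ≤ 20 mm → R
Ciprofloxacin: 28 mm is ≥ 19 mm — S
Piperacillin-tazobactam: 33 mm is ≥ 29 mm → S
Fosfomycin (26 mm) ≥ 26 mm ⇒ susceptible

amoxicillin-clavulanate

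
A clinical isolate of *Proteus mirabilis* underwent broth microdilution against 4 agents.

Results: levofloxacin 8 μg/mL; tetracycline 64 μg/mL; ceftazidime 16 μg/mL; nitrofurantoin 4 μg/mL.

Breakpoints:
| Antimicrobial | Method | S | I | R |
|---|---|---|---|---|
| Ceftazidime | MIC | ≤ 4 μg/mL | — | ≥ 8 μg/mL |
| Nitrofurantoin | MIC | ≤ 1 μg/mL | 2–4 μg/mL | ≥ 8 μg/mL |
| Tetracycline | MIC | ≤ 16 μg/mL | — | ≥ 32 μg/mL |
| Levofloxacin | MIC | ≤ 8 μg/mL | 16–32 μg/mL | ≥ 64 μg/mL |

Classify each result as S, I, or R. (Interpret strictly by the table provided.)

Levofloxacin: 8 μg/mL is ≤ 8 μg/mL — susceptible
Tetracycline (64 μg/mL) ≥ 32 μg/mL → Resistant
Ceftazidime (16 μg/mL) ≥ 8 μg/mL ⇒ Resistant
Nitrofurantoin: 4 μg/mL is in 2–4 μg/mL ⇒ Intermediate

S, R, R, I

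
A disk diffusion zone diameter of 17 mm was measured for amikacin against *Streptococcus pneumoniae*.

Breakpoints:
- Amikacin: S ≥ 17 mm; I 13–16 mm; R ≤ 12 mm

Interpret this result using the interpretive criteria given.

S

Amikacin: 17 mm is ≥ 17 mm → Susceptible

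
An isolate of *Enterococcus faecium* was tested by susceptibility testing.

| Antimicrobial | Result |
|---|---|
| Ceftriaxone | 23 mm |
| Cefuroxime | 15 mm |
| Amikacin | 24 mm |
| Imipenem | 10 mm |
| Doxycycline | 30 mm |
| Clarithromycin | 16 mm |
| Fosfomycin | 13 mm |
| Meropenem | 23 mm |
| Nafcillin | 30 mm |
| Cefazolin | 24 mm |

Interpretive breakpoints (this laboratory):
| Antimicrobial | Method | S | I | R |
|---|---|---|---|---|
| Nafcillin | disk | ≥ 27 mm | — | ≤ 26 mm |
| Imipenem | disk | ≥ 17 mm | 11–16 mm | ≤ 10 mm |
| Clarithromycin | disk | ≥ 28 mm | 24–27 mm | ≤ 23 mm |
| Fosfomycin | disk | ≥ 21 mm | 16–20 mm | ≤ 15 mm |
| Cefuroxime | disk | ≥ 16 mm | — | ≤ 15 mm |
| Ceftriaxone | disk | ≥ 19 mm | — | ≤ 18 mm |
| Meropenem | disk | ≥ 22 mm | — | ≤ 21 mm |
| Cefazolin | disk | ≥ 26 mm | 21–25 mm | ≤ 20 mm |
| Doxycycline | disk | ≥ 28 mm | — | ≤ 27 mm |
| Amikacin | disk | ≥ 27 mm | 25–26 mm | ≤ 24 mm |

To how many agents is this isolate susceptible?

4

Ceftriaxone 23 mm: ≥ 19 mm — S
Cefuroxime 15 mm: ≤ 15 mm → Resistant
Amikacin (24 mm) ≤ 24 mm ⇒ Resistant
Imipenem: 10 mm is ≤ 10 mm ⇒ Resistant
Doxycycline (30 mm) ≥ 28 mm — Susceptible
Clarithromycin: 16 mm is ≤ 23 mm — R
Fosfomycin 13 mm: ≤ 15 mm ⇒ resistant
Meropenem: 23 mm is ≥ 22 mm → Susceptible
Nafcillin 30 mm: ≥ 27 mm ⇒ Susceptible
Cefazolin 24 mm: in 21–25 mm — intermediate
Susceptible: 4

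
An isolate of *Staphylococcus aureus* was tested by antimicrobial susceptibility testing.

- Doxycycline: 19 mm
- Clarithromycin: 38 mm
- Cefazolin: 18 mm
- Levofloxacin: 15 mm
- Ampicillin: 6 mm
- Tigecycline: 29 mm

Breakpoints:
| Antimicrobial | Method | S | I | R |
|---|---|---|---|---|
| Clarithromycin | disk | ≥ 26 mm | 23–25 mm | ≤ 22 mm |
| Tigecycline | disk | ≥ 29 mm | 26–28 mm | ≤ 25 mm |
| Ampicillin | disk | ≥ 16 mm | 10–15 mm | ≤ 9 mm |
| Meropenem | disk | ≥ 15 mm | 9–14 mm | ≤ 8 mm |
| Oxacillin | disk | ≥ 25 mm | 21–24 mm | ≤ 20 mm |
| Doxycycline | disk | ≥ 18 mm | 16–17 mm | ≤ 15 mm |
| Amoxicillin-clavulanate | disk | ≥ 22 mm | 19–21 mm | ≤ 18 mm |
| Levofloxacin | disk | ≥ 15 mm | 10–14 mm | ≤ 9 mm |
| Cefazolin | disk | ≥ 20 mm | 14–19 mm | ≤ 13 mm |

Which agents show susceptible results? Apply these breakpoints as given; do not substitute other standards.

doxycycline, clarithromycin, levofloxacin, tigecycline

Doxycycline: 19 mm is ≥ 18 mm — susceptible
Clarithromycin: 38 mm is ≥ 26 mm → S
Cefazolin 18 mm: in 14–19 mm — intermediate
Levofloxacin 15 mm: ≥ 15 mm → susceptible
Ampicillin: 6 mm is ≤ 9 mm ⇒ R
Tigecycline (29 mm) ≥ 29 mm → S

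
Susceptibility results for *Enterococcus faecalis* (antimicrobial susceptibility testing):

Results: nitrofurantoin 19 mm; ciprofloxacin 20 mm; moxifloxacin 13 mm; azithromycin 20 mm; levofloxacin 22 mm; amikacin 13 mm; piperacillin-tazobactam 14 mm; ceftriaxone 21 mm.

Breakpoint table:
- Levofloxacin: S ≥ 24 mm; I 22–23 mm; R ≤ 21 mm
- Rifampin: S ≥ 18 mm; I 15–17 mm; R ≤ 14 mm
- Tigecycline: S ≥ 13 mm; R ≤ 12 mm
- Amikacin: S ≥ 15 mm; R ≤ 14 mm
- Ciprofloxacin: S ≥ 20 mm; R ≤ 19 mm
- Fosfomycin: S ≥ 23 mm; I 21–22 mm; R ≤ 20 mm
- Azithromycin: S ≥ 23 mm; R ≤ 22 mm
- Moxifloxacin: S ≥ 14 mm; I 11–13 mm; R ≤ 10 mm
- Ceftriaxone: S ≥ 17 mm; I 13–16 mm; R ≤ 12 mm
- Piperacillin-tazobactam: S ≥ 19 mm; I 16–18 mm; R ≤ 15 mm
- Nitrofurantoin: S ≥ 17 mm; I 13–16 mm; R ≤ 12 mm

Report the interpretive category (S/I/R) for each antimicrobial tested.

S, S, I, R, I, R, R, S

Nitrofurantoin 19 mm: ≥ 17 mm — Susceptible
Ciprofloxacin: 20 mm is ≥ 20 mm — S
Moxifloxacin (13 mm) in 11–13 mm → I
Azithromycin: 20 mm is ≤ 22 mm → R
Levofloxacin: 22 mm is in 22–23 mm → intermediate
Amikacin: 13 mm is ≤ 14 mm ⇒ resistant
Piperacillin-tazobactam: 14 mm is ≤ 15 mm → resistant
Ceftriaxone 21 mm: ≥ 17 mm ⇒ susceptible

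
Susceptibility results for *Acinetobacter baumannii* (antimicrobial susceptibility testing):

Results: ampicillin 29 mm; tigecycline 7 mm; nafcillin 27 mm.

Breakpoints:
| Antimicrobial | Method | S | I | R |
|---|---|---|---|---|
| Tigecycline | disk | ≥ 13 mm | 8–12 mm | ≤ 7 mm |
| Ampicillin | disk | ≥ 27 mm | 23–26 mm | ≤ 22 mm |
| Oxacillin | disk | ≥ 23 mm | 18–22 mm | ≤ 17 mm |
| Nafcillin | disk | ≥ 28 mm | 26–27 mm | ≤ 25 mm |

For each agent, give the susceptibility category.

Ampicillin 29 mm: ≥ 27 mm ⇒ S
Tigecycline 7 mm: ≤ 7 mm ⇒ Resistant
Nafcillin: 27 mm is in 26–27 mm — Intermediate

S, R, I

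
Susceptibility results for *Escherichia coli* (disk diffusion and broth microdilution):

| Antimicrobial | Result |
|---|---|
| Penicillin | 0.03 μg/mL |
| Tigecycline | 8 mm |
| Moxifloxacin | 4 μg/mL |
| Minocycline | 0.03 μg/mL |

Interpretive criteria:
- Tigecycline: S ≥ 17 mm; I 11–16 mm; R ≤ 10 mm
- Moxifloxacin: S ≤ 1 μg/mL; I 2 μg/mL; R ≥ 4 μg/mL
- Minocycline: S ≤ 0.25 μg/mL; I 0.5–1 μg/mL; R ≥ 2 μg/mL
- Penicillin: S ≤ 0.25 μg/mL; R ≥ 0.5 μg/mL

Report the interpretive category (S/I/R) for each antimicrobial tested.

Penicillin (0.03 μg/mL) ≤ 0.25 μg/mL → Susceptible
Tigecycline (8 mm) ≤ 10 mm ⇒ Resistant
Moxifloxacin: 4 μg/mL is ≥ 4 μg/mL — resistant
Minocycline 0.03 μg/mL: ≤ 0.25 μg/mL — S

S, R, R, S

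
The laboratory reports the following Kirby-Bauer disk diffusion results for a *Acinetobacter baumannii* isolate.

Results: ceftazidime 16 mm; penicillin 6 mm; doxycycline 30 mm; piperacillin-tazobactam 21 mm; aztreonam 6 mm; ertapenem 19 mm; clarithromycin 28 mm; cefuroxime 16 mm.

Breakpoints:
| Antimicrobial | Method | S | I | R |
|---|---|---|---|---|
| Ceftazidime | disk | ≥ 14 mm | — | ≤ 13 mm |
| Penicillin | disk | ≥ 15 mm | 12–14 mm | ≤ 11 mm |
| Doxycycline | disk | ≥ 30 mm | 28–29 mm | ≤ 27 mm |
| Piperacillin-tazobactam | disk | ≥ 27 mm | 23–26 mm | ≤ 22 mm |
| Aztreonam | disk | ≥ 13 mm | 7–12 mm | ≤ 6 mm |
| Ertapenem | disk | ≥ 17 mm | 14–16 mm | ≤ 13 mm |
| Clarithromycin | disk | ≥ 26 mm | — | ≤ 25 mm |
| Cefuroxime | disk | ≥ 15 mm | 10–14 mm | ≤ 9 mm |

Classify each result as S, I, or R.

S, R, S, R, R, S, S, S

Ceftazidime 16 mm: ≥ 14 mm — susceptible
Penicillin (6 mm) ≤ 11 mm → R
Doxycycline: 30 mm is ≥ 30 mm → Susceptible
Piperacillin-tazobactam (21 mm) ≤ 22 mm — resistant
Aztreonam (6 mm) ≤ 6 mm — R
Ertapenem 19 mm: ≥ 17 mm → susceptible
Clarithromycin (28 mm) ≥ 26 mm — S
Cefuroxime 16 mm: ≥ 15 mm → Susceptible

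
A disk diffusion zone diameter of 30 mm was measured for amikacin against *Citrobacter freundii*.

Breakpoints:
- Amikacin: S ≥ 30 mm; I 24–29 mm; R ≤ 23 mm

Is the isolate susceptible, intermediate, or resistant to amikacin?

Amikacin (30 mm) ≥ 30 mm ⇒ S

S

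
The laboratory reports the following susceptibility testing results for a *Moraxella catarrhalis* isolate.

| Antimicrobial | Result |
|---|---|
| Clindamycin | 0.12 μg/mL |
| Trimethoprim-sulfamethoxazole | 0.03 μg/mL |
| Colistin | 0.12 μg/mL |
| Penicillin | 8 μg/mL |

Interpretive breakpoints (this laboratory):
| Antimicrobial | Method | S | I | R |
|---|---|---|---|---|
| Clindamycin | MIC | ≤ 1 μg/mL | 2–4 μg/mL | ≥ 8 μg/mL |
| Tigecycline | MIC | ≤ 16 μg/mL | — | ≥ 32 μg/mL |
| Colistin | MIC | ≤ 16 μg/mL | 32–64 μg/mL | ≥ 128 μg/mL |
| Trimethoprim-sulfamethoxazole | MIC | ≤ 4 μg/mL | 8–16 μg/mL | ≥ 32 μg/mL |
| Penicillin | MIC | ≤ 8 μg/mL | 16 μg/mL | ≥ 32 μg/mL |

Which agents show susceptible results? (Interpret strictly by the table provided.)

Clindamycin: 0.12 μg/mL is ≤ 1 μg/mL ⇒ Susceptible
Trimethoprim-sulfamethoxazole 0.03 μg/mL: ≤ 4 μg/mL ⇒ susceptible
Colistin: 0.12 μg/mL is ≤ 16 μg/mL — S
Penicillin: 8 μg/mL is ≤ 8 μg/mL — S

clindamycin, trimethoprim-sulfamethoxazole, colistin, penicillin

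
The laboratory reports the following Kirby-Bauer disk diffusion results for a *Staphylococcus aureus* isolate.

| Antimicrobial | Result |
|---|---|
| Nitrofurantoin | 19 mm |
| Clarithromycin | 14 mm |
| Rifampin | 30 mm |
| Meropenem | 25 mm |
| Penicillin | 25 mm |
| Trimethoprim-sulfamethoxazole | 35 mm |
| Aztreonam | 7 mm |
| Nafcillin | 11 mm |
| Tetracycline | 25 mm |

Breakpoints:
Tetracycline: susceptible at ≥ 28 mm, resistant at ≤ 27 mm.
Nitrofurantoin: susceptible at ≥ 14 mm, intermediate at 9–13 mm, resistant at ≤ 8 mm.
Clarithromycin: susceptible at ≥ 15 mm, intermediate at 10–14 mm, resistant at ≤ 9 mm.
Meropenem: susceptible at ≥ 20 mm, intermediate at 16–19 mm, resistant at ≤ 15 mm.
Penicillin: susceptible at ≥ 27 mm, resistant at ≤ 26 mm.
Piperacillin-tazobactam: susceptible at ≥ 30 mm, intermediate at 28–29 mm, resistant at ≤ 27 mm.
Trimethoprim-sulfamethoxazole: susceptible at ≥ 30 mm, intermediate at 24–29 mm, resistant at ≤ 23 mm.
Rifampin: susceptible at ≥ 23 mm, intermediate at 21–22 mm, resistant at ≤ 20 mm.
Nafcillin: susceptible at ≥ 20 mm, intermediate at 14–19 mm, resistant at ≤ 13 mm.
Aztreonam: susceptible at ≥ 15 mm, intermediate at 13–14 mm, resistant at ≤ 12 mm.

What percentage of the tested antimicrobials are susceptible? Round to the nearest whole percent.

Nitrofurantoin (19 mm) ≥ 14 mm ⇒ S
Clarithromycin 14 mm: in 10–14 mm ⇒ I
Rifampin (30 mm) ≥ 23 mm — Susceptible
Meropenem: 25 mm is ≥ 20 mm — S
Penicillin: 25 mm is ≤ 26 mm — R
Trimethoprim-sulfamethoxazole (35 mm) ≥ 30 mm — S
Aztreonam (7 mm) ≤ 12 mm ⇒ R
Nafcillin: 11 mm is ≤ 13 mm → Resistant
Tetracycline (25 mm) ≤ 27 mm — R
Susceptible: 4/9

44%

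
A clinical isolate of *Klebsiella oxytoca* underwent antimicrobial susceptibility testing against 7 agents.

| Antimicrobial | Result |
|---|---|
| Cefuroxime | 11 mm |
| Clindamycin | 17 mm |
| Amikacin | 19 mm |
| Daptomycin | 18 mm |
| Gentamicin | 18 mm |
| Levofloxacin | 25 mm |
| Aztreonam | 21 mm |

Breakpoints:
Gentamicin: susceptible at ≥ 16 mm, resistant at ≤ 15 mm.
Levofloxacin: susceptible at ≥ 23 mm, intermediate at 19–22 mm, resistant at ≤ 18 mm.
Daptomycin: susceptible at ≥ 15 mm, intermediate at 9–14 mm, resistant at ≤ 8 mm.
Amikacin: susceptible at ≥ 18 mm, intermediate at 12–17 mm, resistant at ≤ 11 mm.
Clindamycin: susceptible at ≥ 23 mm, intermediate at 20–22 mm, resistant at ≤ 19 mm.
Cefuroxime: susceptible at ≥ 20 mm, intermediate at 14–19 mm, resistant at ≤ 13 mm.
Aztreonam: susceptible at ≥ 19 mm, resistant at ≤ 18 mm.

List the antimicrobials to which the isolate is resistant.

Cefuroxime (11 mm) ≤ 13 mm → R
Clindamycin 17 mm: ≤ 19 mm → R
Amikacin: 19 mm is ≥ 18 mm ⇒ Susceptible
Daptomycin 18 mm: ≥ 15 mm ⇒ S
Gentamicin (18 mm) ≥ 16 mm → Susceptible
Levofloxacin: 25 mm is ≥ 23 mm ⇒ Susceptible
Aztreonam (21 mm) ≥ 19 mm → susceptible

cefuroxime, clindamycin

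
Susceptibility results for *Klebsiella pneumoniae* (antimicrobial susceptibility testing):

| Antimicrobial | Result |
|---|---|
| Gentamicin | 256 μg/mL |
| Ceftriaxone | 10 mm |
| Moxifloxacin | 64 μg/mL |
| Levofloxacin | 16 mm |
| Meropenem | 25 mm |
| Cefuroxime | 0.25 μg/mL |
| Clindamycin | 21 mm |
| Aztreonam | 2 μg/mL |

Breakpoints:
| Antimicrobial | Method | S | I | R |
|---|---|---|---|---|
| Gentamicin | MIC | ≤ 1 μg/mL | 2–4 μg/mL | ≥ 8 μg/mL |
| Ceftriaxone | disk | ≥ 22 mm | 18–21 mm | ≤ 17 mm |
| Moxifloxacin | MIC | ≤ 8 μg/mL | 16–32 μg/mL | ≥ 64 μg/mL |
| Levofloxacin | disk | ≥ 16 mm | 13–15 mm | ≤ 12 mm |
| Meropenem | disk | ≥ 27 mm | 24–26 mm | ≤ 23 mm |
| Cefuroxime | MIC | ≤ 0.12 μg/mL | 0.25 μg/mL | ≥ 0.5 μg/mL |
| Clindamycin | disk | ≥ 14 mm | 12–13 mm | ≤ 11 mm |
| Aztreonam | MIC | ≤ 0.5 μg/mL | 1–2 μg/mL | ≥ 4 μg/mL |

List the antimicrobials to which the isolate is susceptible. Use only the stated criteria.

Gentamicin 256 μg/mL: ≥ 8 μg/mL → Resistant
Ceftriaxone (10 mm) ≤ 17 mm → Resistant
Moxifloxacin 64 μg/mL: ≥ 64 μg/mL ⇒ R
Levofloxacin: 16 mm is ≥ 16 mm → Susceptible
Meropenem 25 mm: in 24–26 mm — I
Cefuroxime: 0.25 μg/mL is = 0.25 μg/mL → Intermediate
Clindamycin: 21 mm is ≥ 14 mm — susceptible
Aztreonam 2 μg/mL: in 1–2 μg/mL → Intermediate

levofloxacin, clindamycin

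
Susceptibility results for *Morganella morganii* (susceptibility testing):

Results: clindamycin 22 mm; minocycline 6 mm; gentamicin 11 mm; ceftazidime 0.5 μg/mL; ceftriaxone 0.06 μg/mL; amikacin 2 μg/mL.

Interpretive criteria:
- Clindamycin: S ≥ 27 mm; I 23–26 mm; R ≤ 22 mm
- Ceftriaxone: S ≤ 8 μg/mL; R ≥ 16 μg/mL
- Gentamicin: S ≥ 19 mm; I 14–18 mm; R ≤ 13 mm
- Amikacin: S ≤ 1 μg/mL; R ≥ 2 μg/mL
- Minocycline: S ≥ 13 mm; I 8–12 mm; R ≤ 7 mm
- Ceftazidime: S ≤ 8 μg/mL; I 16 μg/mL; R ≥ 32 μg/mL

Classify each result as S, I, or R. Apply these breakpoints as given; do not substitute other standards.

Clindamycin (22 mm) ≤ 22 mm — Resistant
Minocycline (6 mm) ≤ 7 mm — R
Gentamicin 11 mm: ≤ 13 mm — R
Ceftazidime 0.5 μg/mL: ≤ 8 μg/mL → susceptible
Ceftriaxone 0.06 μg/mL: ≤ 8 μg/mL ⇒ susceptible
Amikacin 2 μg/mL: ≥ 2 μg/mL ⇒ Resistant

R, R, R, S, S, R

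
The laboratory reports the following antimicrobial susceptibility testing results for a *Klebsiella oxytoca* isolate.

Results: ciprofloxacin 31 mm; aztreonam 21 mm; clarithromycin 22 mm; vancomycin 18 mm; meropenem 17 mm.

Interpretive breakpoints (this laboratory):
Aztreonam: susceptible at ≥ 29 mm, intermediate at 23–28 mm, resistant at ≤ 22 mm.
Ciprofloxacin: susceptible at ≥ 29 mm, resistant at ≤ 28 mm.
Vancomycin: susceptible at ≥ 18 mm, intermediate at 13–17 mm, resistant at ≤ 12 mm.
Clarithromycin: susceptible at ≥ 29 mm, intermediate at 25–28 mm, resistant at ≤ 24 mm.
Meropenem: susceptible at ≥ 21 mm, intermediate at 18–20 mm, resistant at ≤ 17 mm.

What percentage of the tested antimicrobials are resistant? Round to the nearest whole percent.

60%

Ciprofloxacin (31 mm) ≥ 29 mm ⇒ S
Aztreonam 21 mm: ≤ 22 mm — R
Clarithromycin (22 mm) ≤ 24 mm ⇒ resistant
Vancomycin 18 mm: ≥ 18 mm ⇒ S
Meropenem: 17 mm is ≤ 17 mm → resistant
Resistant: 3/5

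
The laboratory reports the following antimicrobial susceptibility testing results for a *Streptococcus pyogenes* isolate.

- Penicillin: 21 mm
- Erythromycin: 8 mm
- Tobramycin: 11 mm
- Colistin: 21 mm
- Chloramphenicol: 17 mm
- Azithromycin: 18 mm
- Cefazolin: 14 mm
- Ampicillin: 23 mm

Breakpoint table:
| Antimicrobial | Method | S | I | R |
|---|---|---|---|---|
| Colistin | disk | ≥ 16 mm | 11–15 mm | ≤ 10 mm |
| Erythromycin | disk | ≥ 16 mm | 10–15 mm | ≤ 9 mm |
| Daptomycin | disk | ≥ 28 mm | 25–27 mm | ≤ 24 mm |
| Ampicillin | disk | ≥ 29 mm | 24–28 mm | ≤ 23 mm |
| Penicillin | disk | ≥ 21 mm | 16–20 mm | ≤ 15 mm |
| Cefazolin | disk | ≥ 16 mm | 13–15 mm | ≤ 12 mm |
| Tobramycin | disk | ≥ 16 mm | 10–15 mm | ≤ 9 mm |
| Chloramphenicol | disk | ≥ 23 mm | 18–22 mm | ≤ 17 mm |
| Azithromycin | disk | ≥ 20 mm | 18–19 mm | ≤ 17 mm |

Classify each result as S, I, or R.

S, R, I, S, R, I, I, R

Penicillin: 21 mm is ≥ 21 mm ⇒ susceptible
Erythromycin (8 mm) ≤ 9 mm → resistant
Tobramycin (11 mm) in 10–15 mm — I
Colistin: 21 mm is ≥ 16 mm → Susceptible
Chloramphenicol: 17 mm is ≤ 17 mm → Resistant
Azithromycin 18 mm: in 18–19 mm — I
Cefazolin (14 mm) in 13–15 mm — I
Ampicillin 23 mm: ≤ 23 mm — Resistant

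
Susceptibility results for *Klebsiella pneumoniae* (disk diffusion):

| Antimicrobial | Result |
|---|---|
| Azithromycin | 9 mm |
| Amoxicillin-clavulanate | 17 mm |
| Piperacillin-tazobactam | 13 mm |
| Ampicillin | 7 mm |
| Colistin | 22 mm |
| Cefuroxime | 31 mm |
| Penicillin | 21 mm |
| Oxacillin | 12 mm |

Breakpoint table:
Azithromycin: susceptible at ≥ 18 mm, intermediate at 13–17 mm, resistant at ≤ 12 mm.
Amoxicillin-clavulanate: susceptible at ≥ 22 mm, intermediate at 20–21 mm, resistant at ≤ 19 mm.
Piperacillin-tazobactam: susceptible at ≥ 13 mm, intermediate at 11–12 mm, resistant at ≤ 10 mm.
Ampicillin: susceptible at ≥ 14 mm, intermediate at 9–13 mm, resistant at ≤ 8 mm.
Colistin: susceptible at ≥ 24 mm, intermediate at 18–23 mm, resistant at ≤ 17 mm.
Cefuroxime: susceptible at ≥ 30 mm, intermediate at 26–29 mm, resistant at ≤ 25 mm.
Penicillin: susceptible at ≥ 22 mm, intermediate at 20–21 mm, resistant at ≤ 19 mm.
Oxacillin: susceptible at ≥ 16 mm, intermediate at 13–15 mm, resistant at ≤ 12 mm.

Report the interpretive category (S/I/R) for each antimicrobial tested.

Azithromycin: 9 mm is ≤ 12 mm ⇒ Resistant
Amoxicillin-clavulanate (17 mm) ≤ 19 mm → Resistant
Piperacillin-tazobactam: 13 mm is ≥ 13 mm — Susceptible
Ampicillin (7 mm) ≤ 8 mm → Resistant
Colistin (22 mm) in 18–23 mm — intermediate
Cefuroxime (31 mm) ≥ 30 mm → S
Penicillin 21 mm: in 20–21 mm — I
Oxacillin (12 mm) ≤ 12 mm → Resistant

R, R, S, R, I, S, I, R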